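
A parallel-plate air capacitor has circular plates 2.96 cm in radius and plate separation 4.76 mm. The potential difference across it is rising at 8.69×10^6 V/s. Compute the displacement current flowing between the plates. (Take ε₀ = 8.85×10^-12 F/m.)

E = V/d so dE/dt = (dV/dt)/d = 1.826×10^9 V/(m·s), and I_d = ε₀ A dE/dt = (8.85×10^-12)(2.753×10^-3)(1.826×10^9) = 4.45×10^-5 A.

4.45×10^-5 A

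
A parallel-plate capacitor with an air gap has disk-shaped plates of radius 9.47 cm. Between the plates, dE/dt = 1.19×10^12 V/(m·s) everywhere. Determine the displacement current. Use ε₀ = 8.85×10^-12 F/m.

With a uniform field, Φ_E = EA, so I_d = ε₀ A dE/dt = 0.297 A.

0.297 A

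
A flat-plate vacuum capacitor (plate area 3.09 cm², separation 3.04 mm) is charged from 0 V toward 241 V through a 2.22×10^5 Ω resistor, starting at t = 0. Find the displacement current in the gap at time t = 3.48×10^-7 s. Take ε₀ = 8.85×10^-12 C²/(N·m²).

With C = ε₀A/d = (8.85×10^-12)(3.09×10^-4)/(3.04×10^-3) = 8.996×10^-13 F, the time constant is τ = RC = 1.997×10^-7 s, so t/τ = 1.743 and e^(−t/τ) = 0.1750.
I_d = I_cond = (V₀/R) e^(−t/τ) = (1.086×10^-3)(0.1750) = 1.90×10^-4 A.

1.90×10^-4 A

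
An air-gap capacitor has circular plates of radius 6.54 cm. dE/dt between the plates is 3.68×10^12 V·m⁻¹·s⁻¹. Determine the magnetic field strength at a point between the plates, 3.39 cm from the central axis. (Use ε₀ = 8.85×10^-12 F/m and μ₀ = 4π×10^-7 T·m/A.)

6.94×10^-7 T

I_d = ε₀ dΦ_E/dt = ε₀ πR² (dE/dt) = (8.85×10^-12)(0.01344)(3.68×10^12) = 0.4377 A through the full plate area.
For r < R the Ampère–Maxwell law gives B(2πr) = μ₀ I_d (r²/R²), so B = μ₀ I_d r/(2πR²) = (4π×10^-7)(0.4377)(0.0339)/(2π·0.0654²) = 6.94×10^-7 T.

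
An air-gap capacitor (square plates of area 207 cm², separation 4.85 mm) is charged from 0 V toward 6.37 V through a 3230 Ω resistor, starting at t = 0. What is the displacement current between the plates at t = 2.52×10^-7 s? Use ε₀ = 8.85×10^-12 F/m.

2.50×10^-4 A

With C = ε₀A/d = (8.85×10^-12)(0.0207)/(4.85×10^-3) = 3.777×10^-11 F, the time constant is τ = RC = 1.220×10^-7 s, so t/τ = 2.066 and e^(−t/τ) = 0.1267.
I_d = I_cond = (V₀/R) e^(−t/τ) = (1.972×10^-3)(0.1267) = 2.50×10^-4 A.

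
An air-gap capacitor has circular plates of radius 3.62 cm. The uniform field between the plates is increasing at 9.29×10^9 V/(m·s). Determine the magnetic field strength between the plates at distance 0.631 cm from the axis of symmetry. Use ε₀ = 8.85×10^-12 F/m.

3.26×10^-10 T

I_d = ε₀ dΦ_E/dt = ε₀ πR² (dE/dt) = (8.85×10^-12)(4.117×10^-3)(9.29×10^9) = 3.385×10^-4 A through the full plate area.
An Ampèrian loop of radius r encloses a fraction (r/R)² of I_d. Then B·2πr = μ₀ I_d (r/R)², giving B = μ₀ I_d r/(2πR²) = 3.26×10^-10 T.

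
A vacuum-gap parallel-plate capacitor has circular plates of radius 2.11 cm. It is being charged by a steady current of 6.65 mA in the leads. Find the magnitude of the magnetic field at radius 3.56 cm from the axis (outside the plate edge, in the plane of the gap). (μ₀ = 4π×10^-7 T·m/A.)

By continuity the displacement current in the gap matches the conduction current: I_d = 6.65×10^-3 A.
With r > R the enclosed displacement current is the full I_d; B = μ₀ I_d / (2πr) = 3.74×10^-8 T.

3.74×10^-8 T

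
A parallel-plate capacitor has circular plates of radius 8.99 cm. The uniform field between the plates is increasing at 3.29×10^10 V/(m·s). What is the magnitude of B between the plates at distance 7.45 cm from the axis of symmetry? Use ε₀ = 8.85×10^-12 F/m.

Through the whole plate area (πR² = 0.02539 m²), I_d = ε₀ πR² dE/dt = 7.393×10^-3 A.
An Ampèrian loop of radius r encloses a fraction (r/R)² of I_d. Then B·2πr = μ₀ I_d (r/R)², giving B = μ₀ I_d r/(2πR²) = 1.36×10^-8 T.

1.36×10^-8 T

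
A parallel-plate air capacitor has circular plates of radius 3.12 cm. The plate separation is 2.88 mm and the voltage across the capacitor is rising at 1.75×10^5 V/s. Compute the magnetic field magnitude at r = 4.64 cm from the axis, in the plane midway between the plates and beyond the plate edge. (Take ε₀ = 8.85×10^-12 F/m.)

dE/dt = (dV/dt)/d = 6.076×10^7 V/(m·s); I_d = ε₀(πR²)(dE/dt) = (8.85×10^-12)(3.058×10^-3)(6.076×10^7) = 1.644×10^-6 A.
Outside the plates the loop encloses all of I_d, so B·2πr = μ₀ I_d and B = 7.09×10^-12 T.

7.09×10^-12 T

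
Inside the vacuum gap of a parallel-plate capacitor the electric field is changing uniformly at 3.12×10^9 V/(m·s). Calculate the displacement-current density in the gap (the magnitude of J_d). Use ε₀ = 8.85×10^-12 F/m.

J_d = ε₀ dE/dt = (8.85×10^-12)(3.12×10^9) = 0.0276 A/m².

0.0276 A/m²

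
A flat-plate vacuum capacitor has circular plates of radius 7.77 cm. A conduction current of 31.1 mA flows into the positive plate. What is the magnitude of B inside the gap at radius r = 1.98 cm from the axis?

2.04×10^-8 T

Between the plates the displacement current equals the wire current: I_d = 31.1 mA = 0.0311 A.
An Ampèrian loop of radius r encloses a fraction (r/R)² of I_d. Then B·2πr = μ₀ I_d (r/R)², giving B = μ₀ I_d r/(2πR²) = 2.04×10^-8 T.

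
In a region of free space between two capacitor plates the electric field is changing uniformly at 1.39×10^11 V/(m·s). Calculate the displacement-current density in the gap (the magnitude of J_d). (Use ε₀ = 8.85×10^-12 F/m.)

1.23 A/m²

The displacement-current density is ε₀ ∂E/∂t = (8.85×10^-12)(1.39×10^11) = 1.23 A/m².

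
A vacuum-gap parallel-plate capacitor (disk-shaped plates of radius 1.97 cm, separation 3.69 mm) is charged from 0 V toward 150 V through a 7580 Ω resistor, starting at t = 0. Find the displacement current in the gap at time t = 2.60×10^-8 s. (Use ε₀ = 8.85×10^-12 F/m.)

6.12×10^-3 A

With C = ε₀A/d = (8.85×10^-12)(1.219×10^-3)/(3.69×10^-3) = 2.924×10^-12 F, the time constant is τ = RC = 2.216×10^-8 s, so t/τ = 1.173 and e^(−t/τ) = 0.3094.
I_d = I_cond = (V₀/R) e^(−t/τ) = (0.01979)(0.3094) = 6.12×10^-3 A.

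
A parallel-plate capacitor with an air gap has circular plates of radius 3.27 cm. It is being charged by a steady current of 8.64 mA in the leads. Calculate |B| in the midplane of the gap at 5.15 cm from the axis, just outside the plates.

3.36×10^-8 T

No conduction current crosses the gap, so I_d there equals the 8.64×10^-3 A in the leads.
For r ≥ R the full I_d is enclosed: B = μ₀ I_d/(2πr) = (4π×10^-7)(8.64×10^-3)/(2π·0.0515) = 3.36×10^-8 T.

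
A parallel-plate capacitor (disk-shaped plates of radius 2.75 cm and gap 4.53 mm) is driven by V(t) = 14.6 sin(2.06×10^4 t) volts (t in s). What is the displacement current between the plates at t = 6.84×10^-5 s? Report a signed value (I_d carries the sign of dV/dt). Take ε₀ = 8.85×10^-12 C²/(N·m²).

C = ε₀A/d = (8.85×10^-12)(2.376×10^-3)/(4.53×10^-3) = 4.642×10^-12 F. dV/dt = V₀ω·cos(ωt); at ωt = 1.40904 rad this factor is 0.1611.
I_d = C dV/dt = (4.642×10^-12)(14.6)(2.06×10^4)(0.1611) = 2.25×10^-7 A.

2.25×10^-7 A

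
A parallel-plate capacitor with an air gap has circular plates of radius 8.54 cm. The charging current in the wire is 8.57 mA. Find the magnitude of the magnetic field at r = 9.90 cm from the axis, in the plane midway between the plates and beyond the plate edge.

1.73×10^-8 T

Between the plates the displacement current equals the wire current: I_d = 8.57 mA = 8.57×10^-3 A.
With r > R the enclosed displacement current is the full I_d; B = μ₀ I_d / (2πr) = 1.73×10^-8 T.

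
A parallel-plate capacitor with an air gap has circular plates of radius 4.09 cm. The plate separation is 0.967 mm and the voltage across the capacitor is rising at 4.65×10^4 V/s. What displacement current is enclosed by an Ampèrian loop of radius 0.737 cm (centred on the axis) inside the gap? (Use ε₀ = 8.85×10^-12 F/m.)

7.26×10^-8 A

I_d = C dV/dt with C = ε₀πR²/d = 4.809×10^-11 F, so I_d = (4.809×10^-11)(4.65×10^4) = 2.236×10^-6 A.
Through an area πr² the displacement current is I_d·(πr²/πR²) = I_d (r/R)² = 7.26×10^-8 A.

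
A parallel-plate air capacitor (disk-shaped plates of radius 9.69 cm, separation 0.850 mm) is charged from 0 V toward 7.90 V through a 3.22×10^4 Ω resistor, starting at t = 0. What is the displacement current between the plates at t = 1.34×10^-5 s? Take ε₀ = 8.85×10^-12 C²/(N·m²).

C = ε₀A/d = (8.85×10^-12)(0.02950)/(8.50×10^-4) = 3.071×10^-10 F and τ = RC = 9.889×10^-6 s. I_d in the gap equals the RC charging current.
I_d(t) = (V₀/R) e^(−t/τ) = 2.453×10^-4 · e^(−1.355) = 6.33×10^-5 A.

6.33×10^-5 A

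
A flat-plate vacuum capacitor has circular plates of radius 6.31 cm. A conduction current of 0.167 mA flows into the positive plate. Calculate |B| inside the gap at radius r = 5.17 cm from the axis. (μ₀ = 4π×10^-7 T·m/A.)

4.34×10^-10 T

By continuity the displacement current in the gap matches the conduction current: I_d = 1.67×10^-4 A.
For r < R the Ampère–Maxwell law gives B(2πr) = μ₀ I_d (r²/R²), so B = μ₀ I_d r/(2πR²) = (4π×10^-7)(1.67×10^-4)(0.0517)/(2π·0.0631²) = 4.34×10^-10 T.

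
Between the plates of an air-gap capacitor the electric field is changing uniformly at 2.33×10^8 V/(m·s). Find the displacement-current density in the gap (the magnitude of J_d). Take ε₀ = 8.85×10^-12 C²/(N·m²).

J_d = ε₀ dE/dt = (8.85×10^-12)(2.33×10^8) = 2.06×10^-3 A/m².

2.06×10^-3 A/m²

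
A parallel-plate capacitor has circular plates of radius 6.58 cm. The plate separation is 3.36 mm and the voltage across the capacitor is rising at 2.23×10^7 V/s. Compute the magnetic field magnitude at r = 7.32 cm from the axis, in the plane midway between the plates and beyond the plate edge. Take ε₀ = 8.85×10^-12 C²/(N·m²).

dE/dt = (dV/dt)/d = 6.637×10^9 V/(m·s); I_d = ε₀(πR²)(dE/dt) = (8.85×10^-12)(0.01360)(6.637×10^9) = 7.988×10^-4 A.
For r ≥ R the full I_d is enclosed: B = μ₀ I_d/(2πr) = (4π×10^-7)(7.988×10^-4)/(2π·0.0732) = 2.18×10^-9 T.

2.18×10^-9 T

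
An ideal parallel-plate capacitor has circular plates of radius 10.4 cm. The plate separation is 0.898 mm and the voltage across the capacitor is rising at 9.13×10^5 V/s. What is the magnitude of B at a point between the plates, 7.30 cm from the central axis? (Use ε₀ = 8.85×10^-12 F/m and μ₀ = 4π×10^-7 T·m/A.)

4.13×10^-10 T

I_d = C dV/dt with C = ε₀πR²/d = 3.349×10^-10 F, so I_d = (3.349×10^-10)(9.13×10^5) = 3.058×10^-4 A.
∮B·dl = μ₀ I_d,enc with I_d,enc = I_d r²/R² = 1.507×10^-4 A; so B = μ₀ I_d,enc/(2πr) = 4.13×10^-10 T.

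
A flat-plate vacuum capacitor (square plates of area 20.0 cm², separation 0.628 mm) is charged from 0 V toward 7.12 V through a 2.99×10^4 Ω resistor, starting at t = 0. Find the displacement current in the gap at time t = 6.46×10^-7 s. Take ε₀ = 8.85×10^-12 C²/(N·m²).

1.11×10^-4 A

C = ε₀A/d = (8.85×10^-12)(2.00×10^-3)/(6.28×10^-4) = 2.818×10^-11 F, so τ = RC = 8.426×10^-7 s.
The conduction current is I(t) = (V₀/R) e^(−t/τ), and the displacement current between the plates equals it.
t/τ = 0.7667; I_d = (7.12/2.99×10^4) · e^(−0.7667) = (2.381×10^-4)(0.4645) = 1.11×10^-4 A.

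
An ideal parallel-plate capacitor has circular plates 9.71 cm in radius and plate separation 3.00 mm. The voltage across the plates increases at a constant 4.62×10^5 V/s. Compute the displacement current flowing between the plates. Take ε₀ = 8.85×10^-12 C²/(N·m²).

The displacement current equals the charging current C dV/dt. With C = ε₀A/d = (8.85×10^-12)(0.02962)/(3.00×10^-3) = 8.738×10^-11 F, I_d = (8.738×10^-11)(4.62×10^5) = 4.04×10^-5 A.

4.04×10^-5 A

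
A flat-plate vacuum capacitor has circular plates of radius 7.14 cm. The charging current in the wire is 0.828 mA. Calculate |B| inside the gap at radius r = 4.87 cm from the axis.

Between the plates the displacement current equals the wire current: I_d = 0.828 mA = 8.28×10^-4 A.
∮B·dl = μ₀ I_d,enc with I_d,enc = I_d r²/R² = 3.852×10^-4 A; so B = μ₀ I_d,enc/(2πr) = 1.58×10^-9 T.

1.58×10^-9 T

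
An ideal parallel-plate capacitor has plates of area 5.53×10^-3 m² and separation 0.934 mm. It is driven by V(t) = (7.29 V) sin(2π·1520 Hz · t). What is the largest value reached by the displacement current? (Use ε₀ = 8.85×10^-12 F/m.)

3.65×10^-6 A

The displacement current equals the conduction current C dV/dt, which peaks at C V₀ ω.
With C = ε₀A/d = (8.85×10^-12)(5.53×10^-3)/(9.34×10^-4) = 5.240×10^-11 F and ω = 2πf = 9550 rad/s, I_d,max = (5.240×10^-11)(7.29)(9550) = 3.65×10^-6 A.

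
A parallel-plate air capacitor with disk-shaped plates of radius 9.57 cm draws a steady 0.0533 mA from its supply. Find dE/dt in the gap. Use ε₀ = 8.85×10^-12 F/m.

By continuity, I_d in the gap equals the 0.0533 mA flowing in the wire.
Then dE/dt = I_d/(ε₀A) = 2.09×10^8 V/(m·s).

2.09×10^8 V/(m·s)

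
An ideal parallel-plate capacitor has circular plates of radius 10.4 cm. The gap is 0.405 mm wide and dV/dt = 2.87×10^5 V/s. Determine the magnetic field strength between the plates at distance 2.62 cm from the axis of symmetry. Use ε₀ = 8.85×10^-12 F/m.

With E = V/d, dE/dt = 7.086×10^8 V/(m·s) and πR² = 0.03398 m², giving I_d = ε₀ πR² dE/dt = 2.131×10^-4 A.
∮B·dl = μ₀ I_d,enc with I_d,enc = I_d r²/R² = 1.352×10^-5 A; so B = μ₀ I_d,enc/(2πr) = 1.03×10^-10 T.

1.03×10^-10 T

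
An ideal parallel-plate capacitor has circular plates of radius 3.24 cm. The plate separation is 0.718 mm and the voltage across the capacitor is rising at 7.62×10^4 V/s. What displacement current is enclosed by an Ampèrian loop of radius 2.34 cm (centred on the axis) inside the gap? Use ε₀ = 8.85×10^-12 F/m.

dE/dt = (dV/dt)/d = 1.061×10^8 V/(m·s); I_d = ε₀(πR²)(dE/dt) = (8.85×10^-12)(3.298×10^-3)(1.061×10^8) = 3.097×10^-6 A.
Through an area πr² the displacement current is I_d·(πr²/πR²) = I_d (r/R)² = 1.62×10^-6 A.

1.62×10^-6 A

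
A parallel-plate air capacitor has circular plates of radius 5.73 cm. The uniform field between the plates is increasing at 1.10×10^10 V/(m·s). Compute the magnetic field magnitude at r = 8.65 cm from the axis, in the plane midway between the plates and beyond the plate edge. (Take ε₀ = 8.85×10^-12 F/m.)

2.32×10^-9 T

Total displacement current: I_d = ε₀(πR²)(dE/dt) = (8.85×10^-12)(0.01031)(1.10×10^10) = 1.004×10^-3 A.
For r ≥ R the full I_d is enclosed: B = μ₀ I_d/(2πr) = (4π×10^-7)(1.004×10^-3)/(2π·0.0865) = 2.32×10^-9 T.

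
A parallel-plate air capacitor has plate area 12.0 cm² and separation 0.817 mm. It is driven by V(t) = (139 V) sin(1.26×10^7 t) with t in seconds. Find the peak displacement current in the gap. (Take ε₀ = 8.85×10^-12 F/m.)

The displacement current equals the conduction current C dV/dt, which peaks at C V₀ ω.
With C = ε₀A/d = (8.85×10^-12)(1.20×10^-3)/(8.17×10^-4) = 1.300×10^-11 F and ω = 1.26×10^7 rad/s, I_d,max = (1.300×10^-11)(139)(1.26×10^7) = 0.0228 A.

0.0228 A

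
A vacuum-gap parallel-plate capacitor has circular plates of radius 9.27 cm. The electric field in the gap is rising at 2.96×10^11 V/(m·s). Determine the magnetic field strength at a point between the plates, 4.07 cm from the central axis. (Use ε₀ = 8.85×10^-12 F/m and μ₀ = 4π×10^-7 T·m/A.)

6.70×10^-8 T

Through the whole plate area (πR² = 0.02700 m²), I_d = ε₀ πR² dE/dt = 0.07073 A.
An Ampèrian loop of radius r encloses a fraction (r/R)² of I_d. Then B·2πr = μ₀ I_d (r/R)², giving B = μ₀ I_d r/(2πR²) = 6.70×10^-8 T.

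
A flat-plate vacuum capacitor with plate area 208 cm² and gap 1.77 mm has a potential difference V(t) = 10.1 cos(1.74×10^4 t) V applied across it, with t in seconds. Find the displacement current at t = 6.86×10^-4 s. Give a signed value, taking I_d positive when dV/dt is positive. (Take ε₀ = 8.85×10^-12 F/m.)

1.08×10^-5 A

C = ε₀A/d = (8.85×10^-12)(0.0208)/(1.77×10^-3) = 1.040×10^-10 F. dV/dt = V₀ω·−sin(ωt); at ωt = 11.9364 rad this factor is 0.5891.
I_d = C dV/dt = (1.040×10^-10)(10.1)(1.74×10^4)(0.5891) = 1.08×10^-5 A.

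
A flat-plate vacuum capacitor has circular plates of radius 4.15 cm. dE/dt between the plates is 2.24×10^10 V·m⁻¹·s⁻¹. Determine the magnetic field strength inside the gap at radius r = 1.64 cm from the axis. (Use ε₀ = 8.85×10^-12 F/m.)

Total displacement current: I_d = ε₀(πR²)(dE/dt) = (8.85×10^-12)(5.411×10^-3)(2.24×10^10) = 1.073×10^-3 A.
For r < R the Ampère–Maxwell law gives B(2πr) = μ₀ I_d (r²/R²), so B = μ₀ I_d r/(2πR²) = (4π×10^-7)(1.073×10^-3)(0.0164)/(2π·0.0415²) = 2.04×10^-9 T.

2.04×10^-9 T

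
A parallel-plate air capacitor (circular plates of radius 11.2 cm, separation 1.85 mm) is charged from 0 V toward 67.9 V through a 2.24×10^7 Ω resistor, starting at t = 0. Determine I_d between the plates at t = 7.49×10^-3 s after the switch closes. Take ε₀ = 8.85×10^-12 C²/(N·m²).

5.14×10^-7 A

With C = ε₀A/d = (8.85×10^-12)(0.03941)/(1.85×10^-3) = 1.885×10^-10 F, the time constant is τ = RC = 4.222×10^-3 s, so t/τ = 1.774 and e^(−t/τ) = 0.1697.
I_d = I_cond = (V₀/R) e^(−t/τ) = (3.031×10^-6)(0.1697) = 5.14×10^-7 A.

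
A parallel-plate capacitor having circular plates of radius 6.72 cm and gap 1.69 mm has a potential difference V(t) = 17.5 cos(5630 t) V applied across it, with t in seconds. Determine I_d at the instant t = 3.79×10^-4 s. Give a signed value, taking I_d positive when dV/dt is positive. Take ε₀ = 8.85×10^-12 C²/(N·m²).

-6.19×10^-6 A

dV/dt = (17.5)(5630)·−sin(2.13377) = -8.332×10^4 V/s.
I_d = C dV/dt with C = ε₀A/d = (8.85×10^-12)(0.01419)/(1.69×10^-3) = 7.431×10^-11 F, so I_d = (7.431×10^-11)(-8.332×10^4) = -6.19×10^-6 A.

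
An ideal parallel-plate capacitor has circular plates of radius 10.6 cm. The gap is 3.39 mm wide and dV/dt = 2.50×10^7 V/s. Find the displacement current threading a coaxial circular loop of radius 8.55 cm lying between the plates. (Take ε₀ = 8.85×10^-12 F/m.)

1.50×10^-3 A

With E = V/d, dE/dt = 7.375×10^9 V/(m·s) and πR² = 0.03530 m², giving I_d = ε₀ πR² dE/dt = 2.304×10^-3 A.
Since J_d is uniform, the enclosed fraction is (r/R)² = 0.6506, giving I_d,enc = 1.50×10^-3 A.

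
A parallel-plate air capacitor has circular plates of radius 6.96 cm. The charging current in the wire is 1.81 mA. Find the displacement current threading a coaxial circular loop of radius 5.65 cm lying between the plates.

1.19×10^-3 A

Between the plates the displacement current equals the wire current: I_d = 1.81 mA = 1.81×10^-3 A.
The field is uniform, so I_d,enc = I_d (r/R)² = (1.81×10^-3)(5.65/6.96)² = 1.19×10^-3 A.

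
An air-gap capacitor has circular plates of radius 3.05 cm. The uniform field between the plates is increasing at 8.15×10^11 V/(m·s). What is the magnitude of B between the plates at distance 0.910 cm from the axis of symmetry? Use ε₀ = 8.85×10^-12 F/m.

Through the whole plate area (πR² = 2.922×10^-3 m²), I_d = ε₀ πR² dE/dt = 0.02108 A.
An Ampèrian loop of radius r encloses a fraction (r/R)² of I_d. Then B·2πr = μ₀ I_d (r/R)², giving B = μ₀ I_d r/(2πR²) = 4.12×10^-8 T.

4.12×10^-8 T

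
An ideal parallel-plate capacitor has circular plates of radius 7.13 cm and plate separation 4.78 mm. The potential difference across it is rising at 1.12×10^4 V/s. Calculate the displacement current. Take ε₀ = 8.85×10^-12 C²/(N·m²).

3.31×10^-7 A

C = ε₀A/d = (8.85×10^-12)(0.01597)/(4.78×10^-3) = 2.957×10^-11 F.
I_d = C dV/dt = (2.957×10^-11)(1.12×10^4) = 3.31×10^-7 A.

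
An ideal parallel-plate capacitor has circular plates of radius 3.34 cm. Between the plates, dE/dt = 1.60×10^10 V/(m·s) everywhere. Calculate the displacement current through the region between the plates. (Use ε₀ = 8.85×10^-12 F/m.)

4.96×10^-4 A

The displacement current is ε₀ times dΦ_E/dt = ε₀ A dE/dt = (8.85×10^-12)(3.505×10^-3)(1.60×10^10) = 4.96×10^-4 A.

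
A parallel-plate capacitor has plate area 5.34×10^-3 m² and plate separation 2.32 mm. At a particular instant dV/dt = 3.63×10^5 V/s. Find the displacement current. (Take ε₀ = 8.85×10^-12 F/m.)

The displacement current equals the charging current C dV/dt. With C = ε₀A/d = (8.85×10^-12)(5.34×10^-3)/(2.32×10^-3) = 2.037×10^-11 F, I_d = (2.037×10^-11)(3.63×10^5) = 7.39×10^-6 A.

7.39×10^-6 A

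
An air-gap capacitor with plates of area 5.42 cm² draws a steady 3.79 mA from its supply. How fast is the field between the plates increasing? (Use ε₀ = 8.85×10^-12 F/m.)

The displacement current between the plates equals the conduction current, I_d = 3.79 mA.
Inverting I_d = ε₀ A dE/dt gives dE/dt = 3.79×10^-3 / (8.85×10^-12 · 5.42×10^-4) = 7.90×10^11 V/(m·s).

7.90×10^11 V/(m·s)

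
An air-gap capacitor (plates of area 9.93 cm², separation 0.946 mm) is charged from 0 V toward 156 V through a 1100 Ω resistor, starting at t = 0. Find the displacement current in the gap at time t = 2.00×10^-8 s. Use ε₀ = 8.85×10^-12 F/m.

0.0200 A

With C = ε₀A/d = (8.85×10^-12)(9.93×10^-4)/(9.46×10^-4) = 9.290×10^-12 F, the time constant is τ = RC = 1.022×10^-8 s, so t/τ = 1.957 and e^(−t/τ) = 0.1413.
I_d = I_cond = (V₀/R) e^(−t/τ) = (0.1418)(0.1413) = 0.0200 A.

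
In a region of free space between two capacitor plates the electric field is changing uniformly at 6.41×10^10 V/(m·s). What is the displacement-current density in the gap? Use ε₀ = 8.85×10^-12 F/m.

0.567 A/m²

J_d = ε₀ ∂E/∂t, so J_d = 0.567 A/m².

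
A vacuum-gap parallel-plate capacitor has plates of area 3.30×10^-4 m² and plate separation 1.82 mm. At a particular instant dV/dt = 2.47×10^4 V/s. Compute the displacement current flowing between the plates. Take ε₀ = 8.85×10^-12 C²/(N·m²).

C = ε₀A/d = (8.85×10^-12)(3.30×10^-4)/(1.82×10^-3) = 1.605×10^-12 F.
I_d = C dV/dt = (1.605×10^-12)(2.47×10^4) = 3.96×10^-8 A.

3.96×10^-8 A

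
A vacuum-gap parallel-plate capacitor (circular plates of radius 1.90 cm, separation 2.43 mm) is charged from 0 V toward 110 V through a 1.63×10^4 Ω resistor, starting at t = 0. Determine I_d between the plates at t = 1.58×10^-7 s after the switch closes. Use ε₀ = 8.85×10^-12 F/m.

6.46×10^-4 A

With C = ε₀A/d = (8.85×10^-12)(1.134×10^-3)/(2.43×10^-3) = 4.130×10^-12 F, the time constant is τ = RC = 6.732×10^-8 s, so t/τ = 2.347 and e^(−t/τ) = 0.09566.
I_d = I_cond = (V₀/R) e^(−t/τ) = (6.748×10^-3)(0.09566) = 6.46×10^-4 A.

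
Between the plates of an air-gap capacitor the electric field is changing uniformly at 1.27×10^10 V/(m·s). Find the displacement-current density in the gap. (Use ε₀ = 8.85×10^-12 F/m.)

0.112 A/m²

J_d = ε₀ ∂E/∂t, so J_d = 0.112 A/m².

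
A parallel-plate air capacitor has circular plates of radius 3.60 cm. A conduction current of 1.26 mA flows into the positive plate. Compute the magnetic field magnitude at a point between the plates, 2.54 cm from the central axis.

No conduction current crosses the gap, so I_d there equals the 1.26×10^-3 A in the leads.
An Ampèrian loop of radius r encloses a fraction (r/R)² of I_d. Then B·2πr = μ₀ I_d (r/R)², giving B = μ₀ I_d r/(2πR²) = 4.94×10^-9 T.

4.94×10^-9 T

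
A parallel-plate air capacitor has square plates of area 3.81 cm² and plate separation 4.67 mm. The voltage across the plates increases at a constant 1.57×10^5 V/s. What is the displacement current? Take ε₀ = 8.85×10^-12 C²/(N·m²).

1.13×10^-7 A

E = V/d so dE/dt = (dV/dt)/d = 3.362×10^7 V/(m·s), and I_d = ε₀ A dE/dt = (8.85×10^-12)(3.81×10^-4)(3.362×10^7) = 1.13×10^-7 A.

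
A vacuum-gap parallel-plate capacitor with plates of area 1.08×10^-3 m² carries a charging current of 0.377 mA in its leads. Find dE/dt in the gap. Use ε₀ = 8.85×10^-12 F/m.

3.94×10^10 V/(m·s)

The displacement current between the plates equals the conduction current, I_d = 0.377 mA.
Inverting I_d = ε₀ A dE/dt gives dE/dt = 3.77×10^-4 / (8.85×10^-12 · 1.08×10^-3) = 3.94×10^10 V/(m·s).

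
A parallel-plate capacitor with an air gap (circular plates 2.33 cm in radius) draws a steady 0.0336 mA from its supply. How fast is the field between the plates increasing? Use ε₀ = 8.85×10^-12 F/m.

2.23×10^9 V/(m·s)

The displacement current between the plates equals the conduction current, I_d = 0.0336 mA.
Then dE/dt = I_d/(ε₀A) = 2.23×10^9 V/(m·s).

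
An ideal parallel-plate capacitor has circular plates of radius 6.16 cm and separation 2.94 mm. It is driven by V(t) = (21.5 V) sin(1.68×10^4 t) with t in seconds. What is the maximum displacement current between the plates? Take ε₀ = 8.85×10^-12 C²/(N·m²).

C = ε₀A/d = (8.85×10^-12)(0.01192)/(2.94×10^-3) = 3.588×10^-11 F; ω = 1.68×10^4 rad/s.
I_d = C dV/dt, so |I_d|_max = C V₀ ω = (3.588×10^-11)(21.5)(1.68×10^4) = 1.30×10^-5 A.

1.30×10^-5 A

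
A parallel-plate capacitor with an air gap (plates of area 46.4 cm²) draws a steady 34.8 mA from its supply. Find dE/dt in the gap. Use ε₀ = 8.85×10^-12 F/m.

8.47×10^11 V/(m·s)

The displacement current between the plates equals the conduction current, I_d = 34.8 mA.
Then dE/dt = I_d/(ε₀A) = 8.47×10^11 V/(m·s).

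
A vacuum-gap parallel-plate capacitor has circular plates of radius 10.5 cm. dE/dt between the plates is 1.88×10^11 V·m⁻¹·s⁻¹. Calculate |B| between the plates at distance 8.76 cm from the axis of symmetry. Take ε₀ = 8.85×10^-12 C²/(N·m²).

Through the whole plate area (πR² = 0.03464 m²), I_d = ε₀ πR² dE/dt = 0.05763 A.
∮B·dl = μ₀ I_d,enc with I_d,enc = I_d r²/R² = 0.04011 A; so B = μ₀ I_d,enc/(2πr) = 9.16×10^-8 T.

9.16×10^-8 T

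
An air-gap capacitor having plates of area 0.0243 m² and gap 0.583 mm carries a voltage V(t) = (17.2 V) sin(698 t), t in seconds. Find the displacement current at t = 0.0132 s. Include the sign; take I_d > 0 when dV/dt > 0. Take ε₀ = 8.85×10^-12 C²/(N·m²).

dV/dt = (17.2)(698)·cos(9.2136) = -1.174×10^4 V/s.
I_d = C dV/dt with C = ε₀A/d = (8.85×10^-12)(0.0243)/(5.83×10^-4) = 3.689×10^-10 F, so I_d = (3.689×10^-10)(-1.174×10^4) = -4.33×10^-6 A.

-4.33×10^-6 A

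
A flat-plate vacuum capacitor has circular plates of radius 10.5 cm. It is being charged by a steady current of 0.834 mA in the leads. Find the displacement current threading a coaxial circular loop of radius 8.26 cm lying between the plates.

No conduction current crosses the gap, so I_d there equals the 8.34×10^-4 A in the leads.
Since J_d is uniform, the enclosed fraction is (r/R)² = 0.6188, giving I_d,enc = 5.16×10^-4 A.

5.16×10^-4 A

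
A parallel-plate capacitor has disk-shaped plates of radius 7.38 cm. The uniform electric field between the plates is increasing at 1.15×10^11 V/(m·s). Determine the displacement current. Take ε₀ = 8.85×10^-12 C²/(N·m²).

I_d = ε₀ A (dE/dt) = (8.85×10^-12)(0.01711 m²)(1.15×10^11) = 0.0174 A.

0.0174 A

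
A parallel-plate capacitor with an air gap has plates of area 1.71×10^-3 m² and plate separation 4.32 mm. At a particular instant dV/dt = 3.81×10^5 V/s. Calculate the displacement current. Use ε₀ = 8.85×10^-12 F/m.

1.33×10^-6 A

The field between the plates is E = V/d, so dE/dt = (3.81×10^5)/(4.32×10^-3 m) = 8.819×10^7 V/(m·s).
I_d = ε₀ A (dE/dt) = (8.85×10^-12)(1.71×10^-3)(8.819×10^7) = 1.33×10^-6 A.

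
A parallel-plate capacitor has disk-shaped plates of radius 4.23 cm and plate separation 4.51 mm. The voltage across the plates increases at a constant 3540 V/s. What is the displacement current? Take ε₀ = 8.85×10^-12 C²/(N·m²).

3.90×10^-8 A

The field between the plates is E = V/d, so dE/dt = (3540)/(4.51×10^-3 m) = 7.849×10^5 V/(m·s).
I_d = ε₀ A (dE/dt) = (8.85×10^-12)(5.621×10^-3)(7.849×10^5) = 3.90×10^-8 A.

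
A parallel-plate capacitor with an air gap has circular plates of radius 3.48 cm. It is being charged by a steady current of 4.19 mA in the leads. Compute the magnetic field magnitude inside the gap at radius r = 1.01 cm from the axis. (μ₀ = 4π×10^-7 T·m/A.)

By continuity the displacement current in the gap matches the conduction current: I_d = 4.19×10^-3 A.
∮B·dl = μ₀ I_d,enc with I_d,enc = I_d r²/R² = 3.529×10^-4 A; so B = μ₀ I_d,enc/(2πr) = 6.99×10^-9 T.

6.99×10^-9 T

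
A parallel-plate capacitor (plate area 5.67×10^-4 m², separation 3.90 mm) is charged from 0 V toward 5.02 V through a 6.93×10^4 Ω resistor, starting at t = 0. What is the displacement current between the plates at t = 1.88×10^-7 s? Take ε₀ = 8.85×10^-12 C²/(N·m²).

8.80×10^-6 A

With C = ε₀A/d = (8.85×10^-12)(5.67×10^-4)/(3.90×10^-3) = 1.287×10^-12 F, the time constant is τ = RC = 8.919×10^-8 s, so t/τ = 2.108 and e^(−t/τ) = 0.1215.
I_d = I_cond = (V₀/R) e^(−t/τ) = (7.244×10^-5)(0.1215) = 8.80×10^-6 A.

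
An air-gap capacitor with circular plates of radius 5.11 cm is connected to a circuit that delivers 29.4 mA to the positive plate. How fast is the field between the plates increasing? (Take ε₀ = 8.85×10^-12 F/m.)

4.05×10^11 V/(m·s)

By continuity, I_d in the gap equals the 29.4 mA flowing in the wire.
Since I_d = ε₀ A dE/dt, dE/dt = I_d/(ε₀A) = (0.0294)/((8.85×10^-12)(8.203×10^-3)) = 4.05×10^11 V/(m·s).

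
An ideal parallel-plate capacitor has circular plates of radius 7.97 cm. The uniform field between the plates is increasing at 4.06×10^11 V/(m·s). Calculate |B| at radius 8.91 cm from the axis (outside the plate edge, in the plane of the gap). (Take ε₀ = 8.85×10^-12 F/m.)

1.61×10^-7 T

I_d = ε₀ dΦ_E/dt = ε₀ πR² (dE/dt) = (8.85×10^-12)(0.01996)(4.06×10^11) = 0.07172 A through the full plate area.
Outside the plates the loop encloses all of I_d, so B·2πr = μ₀ I_d and B = 1.61×10^-7 T.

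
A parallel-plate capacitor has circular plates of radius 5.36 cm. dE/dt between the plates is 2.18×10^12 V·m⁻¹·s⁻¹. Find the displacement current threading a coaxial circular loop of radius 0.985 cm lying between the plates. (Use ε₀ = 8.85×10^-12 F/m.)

Through the whole plate area (πR² = 9.026×10^-3 m²), I_d = ε₀ πR² dE/dt = 0.1741 A.
Through an area πr² the displacement current is I_d·(πr²/πR²) = I_d (r/R)² = 5.88×10^-3 A.

5.88×10^-3 A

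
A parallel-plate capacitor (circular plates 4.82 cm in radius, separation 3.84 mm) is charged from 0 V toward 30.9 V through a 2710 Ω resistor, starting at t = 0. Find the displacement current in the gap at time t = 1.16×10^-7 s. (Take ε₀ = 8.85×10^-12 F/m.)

With C = ε₀A/d = (8.85×10^-12)(7.299×10^-3)/(3.84×10^-3) = 1.682×10^-11 F, the time constant is τ = RC = 4.558×10^-8 s, so t/τ = 2.545 and e^(−t/τ) = 0.07847.
I_d = I_cond = (V₀/R) e^(−t/τ) = (0.01140)(0.07847) = 8.95×10^-4 A.

8.95×10^-4 A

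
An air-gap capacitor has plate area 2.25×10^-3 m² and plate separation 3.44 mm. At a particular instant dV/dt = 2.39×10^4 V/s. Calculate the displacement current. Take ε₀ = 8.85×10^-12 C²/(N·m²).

The field between the plates is E = V/d, so dE/dt = (2.39×10^4)/(3.44×10^-3 m) = 6.948×10^6 V/(m·s).
I_d = ε₀ A (dE/dt) = (8.85×10^-12)(2.25×10^-3)(6.948×10^6) = 1.38×10^-7 A.

1.38×10^-7 A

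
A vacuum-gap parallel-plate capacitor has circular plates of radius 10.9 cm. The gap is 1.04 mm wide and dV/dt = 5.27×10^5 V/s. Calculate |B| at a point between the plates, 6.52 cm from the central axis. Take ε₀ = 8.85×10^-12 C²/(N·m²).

1.84×10^-10 T

dE/dt = (dV/dt)/d = 5.067×10^8 V/(m·s); I_d = ε₀(πR²)(dE/dt) = (8.85×10^-12)(0.03733)(5.067×10^8) = 1.674×10^-4 A.
For r < R the Ampère–Maxwell law gives B(2πr) = μ₀ I_d (r²/R²), so B = μ₀ I_d r/(2πR²) = (4π×10^-7)(1.674×10^-4)(0.0652)/(2π·0.109²) = 1.84×10^-10 T.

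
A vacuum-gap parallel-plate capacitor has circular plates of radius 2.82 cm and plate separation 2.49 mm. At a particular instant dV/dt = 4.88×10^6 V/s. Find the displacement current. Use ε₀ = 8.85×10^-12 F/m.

4.33×10^-5 A

C = ε₀A/d = (8.85×10^-12)(2.498×10^-3)/(2.49×10^-3) = 8.878×10^-12 F.
I_d = C dV/dt = (8.878×10^-12)(4.88×10^6) = 4.33×10^-5 A.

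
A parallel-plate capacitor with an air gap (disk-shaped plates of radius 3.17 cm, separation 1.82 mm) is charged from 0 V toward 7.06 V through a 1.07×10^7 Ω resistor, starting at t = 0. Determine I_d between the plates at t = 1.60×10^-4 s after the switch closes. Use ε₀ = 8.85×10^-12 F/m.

With C = ε₀A/d = (8.85×10^-12)(3.157×10^-3)/(1.82×10^-3) = 1.535×10^-11 F, the time constant is τ = RC = 1.642×10^-4 s, so t/τ = 0.9744 and e^(−t/τ) = 0.3774.
I_d = I_cond = (V₀/R) e^(−t/τ) = (6.598×10^-7)(0.3774) = 2.49×10^-7 A.

2.49×10^-7 A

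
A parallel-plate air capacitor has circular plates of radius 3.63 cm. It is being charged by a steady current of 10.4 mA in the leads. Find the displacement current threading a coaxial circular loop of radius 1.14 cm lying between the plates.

1.03×10^-3 A

Between the plates the displacement current equals the wire current: I_d = 10.4 mA = 0.0104 A.
The field is uniform, so I_d,enc = I_d (r/R)² = (0.0104)(1.14/3.63)² = 1.03×10^-3 A.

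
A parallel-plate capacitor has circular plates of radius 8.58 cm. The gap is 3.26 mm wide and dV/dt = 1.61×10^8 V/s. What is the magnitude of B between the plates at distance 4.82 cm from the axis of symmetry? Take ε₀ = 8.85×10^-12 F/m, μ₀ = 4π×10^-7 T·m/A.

1.32×10^-8 T

I_d = C dV/dt with C = ε₀πR²/d = 6.279×10^-11 F, so I_d = (6.279×10^-11)(1.61×10^8) = 0.01011 A.
For r < R the Ampère–Maxwell law gives B(2πr) = μ₀ I_d (r²/R²), so B = μ₀ I_d r/(2πR²) = (4π×10^-7)(0.01011)(0.0482)/(2π·0.0858²) = 1.32×10^-8 T.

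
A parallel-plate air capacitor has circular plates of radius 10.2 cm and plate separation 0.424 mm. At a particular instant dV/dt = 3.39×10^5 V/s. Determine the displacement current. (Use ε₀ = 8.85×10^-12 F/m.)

2.31×10^-4 A

C = ε₀A/d = (8.85×10^-12)(0.03269)/(4.24×10^-4) = 6.823×10^-10 F.
I_d = C dV/dt = (6.823×10^-10)(3.39×10^5) = 2.31×10^-4 A.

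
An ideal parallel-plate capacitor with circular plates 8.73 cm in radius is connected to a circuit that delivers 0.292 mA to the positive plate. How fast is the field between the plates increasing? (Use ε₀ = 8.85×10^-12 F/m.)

1.38×10^9 V/(m·s)

Charge continuity gives I_d = I = 2.92×10^-4 A between the plates.
Since I_d = ε₀ A dE/dt, dE/dt = I_d/(ε₀A) = (2.92×10^-4)/((8.85×10^-12)(0.02394)) = 1.38×10^9 V/(m·s).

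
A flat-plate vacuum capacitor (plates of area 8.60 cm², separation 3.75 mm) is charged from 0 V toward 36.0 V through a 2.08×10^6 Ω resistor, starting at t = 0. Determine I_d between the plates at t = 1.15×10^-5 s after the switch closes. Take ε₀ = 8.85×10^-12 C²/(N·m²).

With C = ε₀A/d = (8.85×10^-12)(8.60×10^-4)/(3.75×10^-3) = 2.030×10^-12 F, the time constant is τ = RC = 4.222×10^-6 s, so t/τ = 2.724 and e^(−t/τ) = 0.06561.
I_d = I_cond = (V₀/R) e^(−t/τ) = (1.731×10^-5)(0.06561) = 1.14×10^-6 A.

1.14×10^-6 A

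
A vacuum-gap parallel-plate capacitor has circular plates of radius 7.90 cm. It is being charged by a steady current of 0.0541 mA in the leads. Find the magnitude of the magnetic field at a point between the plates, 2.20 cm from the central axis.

3.81×10^-11 T

By continuity the displacement current in the gap matches the conduction current: I_d = 5.41×10^-5 A.
An Ampèrian loop of radius r encloses a fraction (r/R)² of I_d. Then B·2πr = μ₀ I_d (r/R)², giving B = μ₀ I_d r/(2πR²) = 3.81×10^-11 T.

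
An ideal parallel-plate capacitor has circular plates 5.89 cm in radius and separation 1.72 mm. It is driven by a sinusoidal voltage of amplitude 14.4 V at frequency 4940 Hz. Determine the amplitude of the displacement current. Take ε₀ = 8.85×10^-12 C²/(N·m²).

(dE/dt)_max = V₀ω/d = 2.599×10^8 V/(m·s); ω = 2πf = 3.104×10^4 rad/s.
I_d,max = ε₀ A (dE/dt)_max = (8.85×10^-12)(0.01090)(2.599×10^8) = 2.51×10^-5 A.

2.51×10^-5 A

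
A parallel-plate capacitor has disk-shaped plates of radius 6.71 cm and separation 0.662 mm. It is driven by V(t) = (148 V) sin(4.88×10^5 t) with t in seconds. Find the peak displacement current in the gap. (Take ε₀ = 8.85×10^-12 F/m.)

0.0137 A

(dE/dt)_max = V₀ω/d = 1.091×10^11 V/(m·s); ω = 4.88×10^5 rad/s.
I_d,max = ε₀ A (dE/dt)_max = (8.85×10^-12)(0.01414)(1.091×10^11) = 0.0137 A.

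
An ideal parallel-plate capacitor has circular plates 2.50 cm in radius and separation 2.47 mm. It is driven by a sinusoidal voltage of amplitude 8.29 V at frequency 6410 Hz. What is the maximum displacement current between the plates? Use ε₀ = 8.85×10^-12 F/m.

2.35×10^-6 A

The displacement current equals the conduction current C dV/dt, which peaks at C V₀ ω.
With C = ε₀A/d = (8.85×10^-12)(1.963×10^-3)/(2.47×10^-3) = 7.033×10^-12 F and ω = 2πf = 4.028×10^4 rad/s, I_d,max = (7.033×10^-12)(8.29)(4.028×10^4) = 2.35×10^-6 A.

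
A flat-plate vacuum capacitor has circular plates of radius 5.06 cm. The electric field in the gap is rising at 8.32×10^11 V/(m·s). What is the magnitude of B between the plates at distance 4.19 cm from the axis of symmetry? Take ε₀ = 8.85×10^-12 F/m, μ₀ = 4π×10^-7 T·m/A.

Through the whole plate area (πR² = 8.044×10^-3 m²), I_d = ε₀ πR² dE/dt = 0.05923 A.
An Ampèrian loop of radius r encloses a fraction (r/R)² of I_d. Then B·2πr = μ₀ I_d (r/R)², giving B = μ₀ I_d r/(2πR²) = 1.94×10^-7 T.

1.94×10^-7 T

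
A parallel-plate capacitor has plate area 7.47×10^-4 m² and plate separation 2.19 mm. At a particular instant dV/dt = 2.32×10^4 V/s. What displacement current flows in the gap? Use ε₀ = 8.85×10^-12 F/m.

7.00×10^-8 A

C = ε₀A/d = (8.85×10^-12)(7.47×10^-4)/(2.19×10^-3) = 3.019×10^-12 F.
I_d = C dV/dt = (3.019×10^-12)(2.32×10^4) = 7.00×10^-8 A.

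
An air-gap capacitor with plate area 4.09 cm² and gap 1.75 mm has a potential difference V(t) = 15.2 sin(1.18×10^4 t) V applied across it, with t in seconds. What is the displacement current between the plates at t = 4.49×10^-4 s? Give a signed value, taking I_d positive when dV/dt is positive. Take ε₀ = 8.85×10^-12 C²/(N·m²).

2.05×10^-7 A

dV/dt = (15.2)(1.18×10^4)·cos(5.2982) = 9.916×10^4 V/s.
I_d = C dV/dt with C = ε₀A/d = (8.85×10^-12)(4.09×10^-4)/(1.75×10^-3) = 2.068×10^-12 F, so I_d = (2.068×10^-12)(9.916×10^4) = 2.05×10^-7 A.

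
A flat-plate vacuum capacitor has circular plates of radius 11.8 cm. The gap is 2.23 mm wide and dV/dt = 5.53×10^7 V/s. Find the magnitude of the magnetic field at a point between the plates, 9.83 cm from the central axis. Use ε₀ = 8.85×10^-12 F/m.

1.36×10^-8 T

I_d = C dV/dt with C = ε₀πR²/d = 1.736×10^-10 F, so I_d = (1.736×10^-10)(5.53×10^7) = 9.600×10^-3 A.
∮B·dl = μ₀ I_d,enc with I_d,enc = I_d r²/R² = 6.662×10^-3 A; so B = μ₀ I_d,enc/(2πr) = 1.36×10^-8 T.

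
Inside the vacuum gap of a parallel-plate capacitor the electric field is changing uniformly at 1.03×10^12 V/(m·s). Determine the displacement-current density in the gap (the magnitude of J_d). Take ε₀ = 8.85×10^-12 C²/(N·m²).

9.12 A/m²

J_d = ε₀ dE/dt = (8.85×10^-12)(1.03×10^12) = 9.12 A/m².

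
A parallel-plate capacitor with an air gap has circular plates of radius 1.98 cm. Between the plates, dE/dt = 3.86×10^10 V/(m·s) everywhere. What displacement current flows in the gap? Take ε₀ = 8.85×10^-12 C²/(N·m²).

I_d = ε₀ A (dE/dt) = (8.85×10^-12)(1.232×10^-3 m²)(3.86×10^10) = 4.21×10^-4 A.

4.21×10^-4 A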